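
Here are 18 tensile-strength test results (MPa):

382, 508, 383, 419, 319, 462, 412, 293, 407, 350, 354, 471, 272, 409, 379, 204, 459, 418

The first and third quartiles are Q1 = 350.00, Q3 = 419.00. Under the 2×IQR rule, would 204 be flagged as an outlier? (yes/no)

yes

IQR = Q3 − Q1 = 419.00 − 350.00 = 69.00.
Lower fence = Q1 − 2·IQR = 350.00 − 138.00 = 212.00.
Upper fence = Q3 + 2·IQR = 419.00 + 138.00 = 557.00.
204 lies below the lower fence.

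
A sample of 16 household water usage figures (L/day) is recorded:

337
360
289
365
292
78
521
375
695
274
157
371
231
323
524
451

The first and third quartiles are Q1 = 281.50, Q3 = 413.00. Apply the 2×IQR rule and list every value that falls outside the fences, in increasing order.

695

IQR = Q3 − Q1 = 413.00 − 281.50 = 131.50.
Lower fence = Q1 − 2·IQR = 281.50 − 263.00 = 18.50.
Upper fence = Q3 + 2·IQR = 413.00 + 263.00 = 676.00.
695 > 676.00 → outlier.
All remaining values lie within [18.50, 676.00].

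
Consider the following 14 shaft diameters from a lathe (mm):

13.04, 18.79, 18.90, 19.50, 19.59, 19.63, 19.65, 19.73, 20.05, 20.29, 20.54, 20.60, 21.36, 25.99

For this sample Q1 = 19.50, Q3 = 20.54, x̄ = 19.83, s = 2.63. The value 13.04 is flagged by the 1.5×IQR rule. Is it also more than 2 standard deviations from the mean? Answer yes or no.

yes

z = (13.04 − 19.83) / 2.63 = -2.58.
|z| = 2.58 > 2.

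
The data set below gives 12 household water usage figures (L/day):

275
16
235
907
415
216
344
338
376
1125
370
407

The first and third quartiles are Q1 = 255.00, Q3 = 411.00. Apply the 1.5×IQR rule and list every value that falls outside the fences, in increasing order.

IQR = Q3 − Q1 = 411.00 − 255.00 = 156.00.
Lower fence = Q1 − 1.5·IQR = 255.00 − 234.00 = 21.00.
Upper fence = Q3 + 1.5·IQR = 411.00 + 234.00 = 645.00.
16 < 21.00 → outlier.
907 > 645.00 → outlier.
1125 > 645.00 → outlier.
All remaining values lie within [21.00, 645.00].

16, 907, 1125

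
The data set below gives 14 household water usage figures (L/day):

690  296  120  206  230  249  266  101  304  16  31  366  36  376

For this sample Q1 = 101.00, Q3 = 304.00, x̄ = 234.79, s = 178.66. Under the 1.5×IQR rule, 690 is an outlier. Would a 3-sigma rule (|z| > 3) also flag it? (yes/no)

z = (690 − 234.79) / 178.66 = 2.55.
|z| = 2.55 ≤ 3.

no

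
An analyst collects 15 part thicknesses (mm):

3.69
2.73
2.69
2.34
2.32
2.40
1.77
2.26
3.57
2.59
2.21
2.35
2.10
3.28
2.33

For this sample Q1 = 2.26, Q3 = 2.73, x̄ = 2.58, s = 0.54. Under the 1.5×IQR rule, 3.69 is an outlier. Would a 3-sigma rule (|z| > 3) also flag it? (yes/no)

z = (3.69 − 2.58) / 0.54 = 2.06.
|z| = 2.06 ≤ 3.

no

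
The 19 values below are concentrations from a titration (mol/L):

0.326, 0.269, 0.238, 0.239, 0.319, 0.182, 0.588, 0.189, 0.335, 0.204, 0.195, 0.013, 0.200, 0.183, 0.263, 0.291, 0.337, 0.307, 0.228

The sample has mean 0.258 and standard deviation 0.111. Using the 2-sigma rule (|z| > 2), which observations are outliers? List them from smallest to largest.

0.013, 0.588

Cutoffs at x̄ ± 2s: 0.258 ± 2·0.111 = [0.036, 0.480].
0.013: z = -2.21, |z| > 2 → outlier.
0.588: z = 2.97, |z| > 2 → outlier.
Every other value lies within [0.036, 0.480].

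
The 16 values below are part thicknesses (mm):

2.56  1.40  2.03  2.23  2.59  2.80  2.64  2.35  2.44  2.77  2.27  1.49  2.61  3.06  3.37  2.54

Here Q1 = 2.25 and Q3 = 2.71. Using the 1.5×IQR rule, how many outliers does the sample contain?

2

IQR = 0.46; fences at 2.25 − 0.69 = 1.56 and 2.71 + 0.69 = 3.40.
Outside the cutoffs: 1.40, 1.49.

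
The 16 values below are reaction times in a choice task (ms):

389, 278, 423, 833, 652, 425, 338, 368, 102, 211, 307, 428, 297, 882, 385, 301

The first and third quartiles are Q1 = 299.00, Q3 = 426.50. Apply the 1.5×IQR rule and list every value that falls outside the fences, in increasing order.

IQR = Q3 − Q1 = 426.50 − 299.00 = 127.50.
Lower fence = Q1 − 1.5·IQR = 299.00 − 191.25 = 107.75.
Upper fence = Q3 + 1.5·IQR = 426.50 + 191.25 = 617.75.
102 < 107.75 → outlier.
652 > 617.75 → outlier.
833 > 617.75 → outlier.
882 > 617.75 → outlier.
All remaining values lie within [107.75, 617.75].

102, 652, 833, 882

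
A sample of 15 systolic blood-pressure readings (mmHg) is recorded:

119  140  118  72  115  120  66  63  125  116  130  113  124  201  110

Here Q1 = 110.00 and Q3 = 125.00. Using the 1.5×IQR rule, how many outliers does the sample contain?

IQR = 15.00; fences at 110.00 − 22.50 = 87.50 and 125.00 + 22.50 = 147.50.
Outside the cutoffs: 63, 66, 72, 201.

4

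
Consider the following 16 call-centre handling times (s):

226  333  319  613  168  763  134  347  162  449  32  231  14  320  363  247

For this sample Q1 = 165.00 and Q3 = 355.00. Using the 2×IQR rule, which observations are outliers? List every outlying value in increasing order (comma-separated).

763

IQR = Q3 − Q1 = 355.00 − 165.00 = 190.00.
Lower fence = Q1 − 2·IQR = 165.00 − 380.00 = -215.00.
Upper fence = Q3 + 2·IQR = 355.00 + 380.00 = 735.00.
763 > 735.00 → outlier.
All remaining values lie within [-215.00, 735.00].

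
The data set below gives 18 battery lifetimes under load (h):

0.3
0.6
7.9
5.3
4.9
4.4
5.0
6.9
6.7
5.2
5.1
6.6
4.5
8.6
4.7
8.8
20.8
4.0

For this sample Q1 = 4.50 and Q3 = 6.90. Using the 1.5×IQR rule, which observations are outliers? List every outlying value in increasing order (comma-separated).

IQR = Q3 − Q1 = 6.90 − 4.50 = 2.40.
Lower fence = Q1 − 1.5·IQR = 4.50 − 3.60 = 0.90.
Upper fence = Q3 + 1.5·IQR = 6.90 + 3.60 = 10.50.
0.3 < 0.90 → outlier.
0.6 < 0.90 → outlier.
20.8 > 10.50 → outlier.
All remaining values lie within [0.90, 10.50].

0.3, 0.6, 20.8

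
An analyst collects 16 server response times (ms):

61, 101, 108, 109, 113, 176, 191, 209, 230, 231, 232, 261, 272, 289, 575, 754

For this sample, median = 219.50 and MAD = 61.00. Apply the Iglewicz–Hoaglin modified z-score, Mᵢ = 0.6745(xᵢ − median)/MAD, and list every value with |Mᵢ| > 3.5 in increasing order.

575, 754

|Mᵢ| > 3.5 ⇔ |xᵢ − 219.50| > 3.5·61.00/0.6745 = 316.53.
So outliers lie outside [-97.03, 536.03].
575: M = 3.93 → outlier.
754: M = 5.91 → outlier.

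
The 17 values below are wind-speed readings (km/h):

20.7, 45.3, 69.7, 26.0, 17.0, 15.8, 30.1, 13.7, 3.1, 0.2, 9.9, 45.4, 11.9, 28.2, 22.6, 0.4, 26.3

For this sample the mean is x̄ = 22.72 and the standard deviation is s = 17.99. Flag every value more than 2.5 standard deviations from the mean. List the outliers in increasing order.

69.7

Cutoffs at x̄ ± 2.5s: 22.72 ± 2.5·17.99 = [-22.255, 67.695].
69.7: z = 2.61, |z| > 2.5 → outlier.
Every other value lies within [-22.255, 67.695].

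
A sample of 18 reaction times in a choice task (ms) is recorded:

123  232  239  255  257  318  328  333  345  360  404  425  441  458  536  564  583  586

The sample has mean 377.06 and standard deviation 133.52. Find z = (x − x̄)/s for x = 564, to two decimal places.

z = (564 − 377.06) / 133.52 = 1.40.

1.40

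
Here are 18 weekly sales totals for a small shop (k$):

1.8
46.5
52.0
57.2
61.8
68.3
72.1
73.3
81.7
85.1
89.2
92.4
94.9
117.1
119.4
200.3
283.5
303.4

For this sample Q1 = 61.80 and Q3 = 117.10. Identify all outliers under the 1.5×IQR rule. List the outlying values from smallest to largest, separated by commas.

IQR = Q3 − Q1 = 117.10 − 61.80 = 55.30.
Lower fence = Q1 − 1.5·IQR = 61.80 − 82.95 = -21.15.
Upper fence = Q3 + 1.5·IQR = 117.10 + 82.95 = 200.05.
200.3 > 200.05 → outlier.
283.5 > 200.05 → outlier.
303.4 > 200.05 → outlier.
All remaining values lie within [-21.15, 200.05].

200.3, 283.5, 303.4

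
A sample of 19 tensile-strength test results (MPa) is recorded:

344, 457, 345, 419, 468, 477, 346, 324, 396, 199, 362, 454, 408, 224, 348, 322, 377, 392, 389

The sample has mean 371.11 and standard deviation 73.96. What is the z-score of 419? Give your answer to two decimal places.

z = (419 − 371.11) / 73.96 = 0.65.

0.65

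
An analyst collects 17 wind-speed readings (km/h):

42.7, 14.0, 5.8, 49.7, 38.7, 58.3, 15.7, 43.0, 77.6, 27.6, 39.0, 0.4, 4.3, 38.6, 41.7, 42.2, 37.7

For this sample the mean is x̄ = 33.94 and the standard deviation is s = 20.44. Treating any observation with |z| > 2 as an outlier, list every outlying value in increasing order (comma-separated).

Cutoffs at x̄ ± 2s: 33.94 ± 2·20.44 = [-6.94, 74.82].
77.6: z = 2.14, |z| > 2 → outlier.
Every other value lies within [-6.94, 74.82].

77.6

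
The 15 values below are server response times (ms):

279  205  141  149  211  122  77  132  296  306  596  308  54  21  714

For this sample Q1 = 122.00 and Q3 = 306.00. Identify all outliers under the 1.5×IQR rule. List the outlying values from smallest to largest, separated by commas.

596, 714

IQR = Q3 − Q1 = 306.00 − 122.00 = 184.00.
Lower fence = Q1 − 1.5·IQR = 122.00 − 276.00 = -154.00.
Upper fence = Q3 + 1.5·IQR = 306.00 + 276.00 = 582.00.
596 > 582.00 → outlier.
714 > 582.00 → outlier.
All remaining values lie within [-154.00, 582.00].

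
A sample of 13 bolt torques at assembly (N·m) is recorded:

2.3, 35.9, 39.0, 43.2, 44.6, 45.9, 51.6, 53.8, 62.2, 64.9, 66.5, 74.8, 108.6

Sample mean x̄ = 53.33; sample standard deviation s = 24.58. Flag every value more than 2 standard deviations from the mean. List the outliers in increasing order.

Cutoffs at x̄ ± 2s: 53.33 ± 2·24.58 = [4.17, 102.49].
2.3: z = -2.08, |z| > 2 → outlier.
108.6: z = 2.25, |z| > 2 → outlier.
Every other value lies within [4.17, 102.49].

2.3, 108.6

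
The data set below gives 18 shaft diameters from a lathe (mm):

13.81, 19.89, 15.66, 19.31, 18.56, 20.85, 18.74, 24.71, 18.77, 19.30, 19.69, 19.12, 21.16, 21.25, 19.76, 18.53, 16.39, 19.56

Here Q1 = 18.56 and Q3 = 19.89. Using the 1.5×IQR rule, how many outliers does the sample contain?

4

IQR = 1.33; fences at 18.56 − 1.995 = 16.565 and 19.89 + 1.995 = 21.885.
Outside the cutoffs: 13.81, 15.66, 16.39, 24.71.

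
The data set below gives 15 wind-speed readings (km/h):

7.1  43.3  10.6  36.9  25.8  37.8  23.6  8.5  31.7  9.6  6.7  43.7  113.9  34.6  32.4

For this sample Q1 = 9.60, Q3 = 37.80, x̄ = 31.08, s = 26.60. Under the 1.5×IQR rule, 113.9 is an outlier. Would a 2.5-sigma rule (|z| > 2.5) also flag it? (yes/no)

yes

z = (113.9 − 31.08) / 26.60 = 3.11.
|z| = 3.11 > 2.5.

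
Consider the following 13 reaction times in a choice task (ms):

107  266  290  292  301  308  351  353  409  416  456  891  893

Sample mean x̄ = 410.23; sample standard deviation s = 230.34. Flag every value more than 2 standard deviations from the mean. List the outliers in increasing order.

Cutoffs at x̄ ± 2s: 410.23 ± 2·230.34 = [-50.45, 870.91].
891: z = 2.09, |z| > 2 → outlier.
893: z = 2.10, |z| > 2 → outlier.
Every other value lies within [-50.45, 870.91].

891, 893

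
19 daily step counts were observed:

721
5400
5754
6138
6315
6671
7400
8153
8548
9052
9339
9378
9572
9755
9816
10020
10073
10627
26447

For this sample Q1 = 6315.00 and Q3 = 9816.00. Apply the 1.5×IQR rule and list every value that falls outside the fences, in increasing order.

IQR = Q3 − Q1 = 9816.00 − 6315.00 = 3501.00.
Lower fence = Q1 − 1.5·IQR = 6315.00 − 5251.50 = 1063.50.
Upper fence = Q3 + 1.5·IQR = 9816.00 + 5251.50 = 15067.50.
721 < 1063.50 → outlier.
26447 > 15067.50 → outlier.
All remaining values lie within [1063.50, 15067.50].

721, 26447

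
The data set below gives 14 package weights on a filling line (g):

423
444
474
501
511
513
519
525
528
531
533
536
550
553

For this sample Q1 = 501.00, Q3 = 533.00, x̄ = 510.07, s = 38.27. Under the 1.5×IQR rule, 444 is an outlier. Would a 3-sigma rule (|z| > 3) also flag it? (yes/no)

no

z = (444 − 510.07) / 38.27 = -1.73.
|z| = 1.73 ≤ 3.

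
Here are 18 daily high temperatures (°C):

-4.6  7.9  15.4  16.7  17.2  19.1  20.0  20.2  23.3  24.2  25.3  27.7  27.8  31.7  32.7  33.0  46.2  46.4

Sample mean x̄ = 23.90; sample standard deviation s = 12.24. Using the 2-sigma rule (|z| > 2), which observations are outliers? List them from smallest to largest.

-4.6

Cutoffs at x̄ ± 2s: 23.90 ± 2·12.24 = [-0.58, 48.38].
-4.6: z = -2.33, |z| > 2 → outlier.
Every other value lies within [-0.58, 48.38].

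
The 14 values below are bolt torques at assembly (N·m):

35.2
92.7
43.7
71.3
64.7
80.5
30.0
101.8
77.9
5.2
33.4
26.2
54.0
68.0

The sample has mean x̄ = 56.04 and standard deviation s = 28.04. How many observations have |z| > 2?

Cutoffs: x̄ ± 2s = [-0.04, 112.12].
Every value lies within the cutoffs.

0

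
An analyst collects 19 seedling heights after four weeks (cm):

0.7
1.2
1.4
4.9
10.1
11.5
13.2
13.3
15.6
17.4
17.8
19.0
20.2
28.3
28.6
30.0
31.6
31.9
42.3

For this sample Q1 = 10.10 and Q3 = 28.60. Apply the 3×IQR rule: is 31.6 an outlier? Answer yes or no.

no

IQR = Q3 − Q1 = 28.60 − 10.10 = 18.50.
Lower fence = Q1 − 3·IQR = 10.10 − 55.50 = -45.40.
Upper fence = Q3 + 3·IQR = 28.60 + 55.50 = 84.10.
31.6 lies within [-45.40, 84.10].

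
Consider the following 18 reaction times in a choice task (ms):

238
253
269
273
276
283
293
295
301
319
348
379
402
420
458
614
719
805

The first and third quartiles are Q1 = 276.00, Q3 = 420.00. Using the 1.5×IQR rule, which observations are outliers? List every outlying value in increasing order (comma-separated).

IQR = Q3 − Q1 = 420.00 − 276.00 = 144.00.
Lower fence = Q1 − 1.5·IQR = 276.00 − 216.00 = 60.00.
Upper fence = Q3 + 1.5·IQR = 420.00 + 216.00 = 636.00.
719 > 636.00 → outlier.
805 > 636.00 → outlier.
All remaining values lie within [60.00, 636.00].

719, 805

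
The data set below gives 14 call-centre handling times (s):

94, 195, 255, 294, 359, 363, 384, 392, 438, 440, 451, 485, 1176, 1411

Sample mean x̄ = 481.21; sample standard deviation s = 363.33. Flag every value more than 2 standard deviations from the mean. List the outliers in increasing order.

1411

Cutoffs at x̄ ± 2s: 481.21 ± 2·363.33 = [-245.45, 1207.87].
1411: z = 2.56, |z| > 2 → outlier.
Every other value lies within [-245.45, 1207.87].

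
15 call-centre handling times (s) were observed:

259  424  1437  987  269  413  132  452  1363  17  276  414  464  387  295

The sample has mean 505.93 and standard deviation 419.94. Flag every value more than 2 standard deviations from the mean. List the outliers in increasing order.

1363, 1437

Cutoffs at x̄ ± 2s: 505.93 ± 2·419.94 = [-333.95, 1345.81].
1363: z = 2.04, |z| > 2 → outlier.
1437: z = 2.22, |z| > 2 → outlier.
Every other value lies within [-333.95, 1345.81].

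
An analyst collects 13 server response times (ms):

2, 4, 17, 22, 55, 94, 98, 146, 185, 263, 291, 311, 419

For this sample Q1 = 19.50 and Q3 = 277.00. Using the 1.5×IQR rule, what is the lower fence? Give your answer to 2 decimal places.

IQR = Q3 − Q1 = 277.00 − 19.50 = 257.50.
Lower fence = Q1 − 1.5·IQR = 19.50 − 386.25 = -366.75.
Upper fence = Q3 + 1.5·IQR = 277.00 + 386.25 = 663.25.

-366.75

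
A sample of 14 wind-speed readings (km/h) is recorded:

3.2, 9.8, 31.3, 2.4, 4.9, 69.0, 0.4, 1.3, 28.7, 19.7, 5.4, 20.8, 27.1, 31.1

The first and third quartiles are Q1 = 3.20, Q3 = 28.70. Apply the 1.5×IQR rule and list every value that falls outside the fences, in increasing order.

IQR = Q3 − Q1 = 28.70 − 3.20 = 25.50.
Lower fence = Q1 − 1.5·IQR = 3.20 − 38.25 = -35.05.
Upper fence = Q3 + 1.5·IQR = 28.70 + 38.25 = 66.95.
69.0 > 66.95 → outlier.
All remaining values lie within [-35.05, 66.95].

69.0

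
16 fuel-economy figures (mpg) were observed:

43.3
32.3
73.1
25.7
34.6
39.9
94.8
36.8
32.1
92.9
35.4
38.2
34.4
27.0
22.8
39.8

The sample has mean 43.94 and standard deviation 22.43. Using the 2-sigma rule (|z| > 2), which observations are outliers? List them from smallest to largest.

92.9, 94.8

Cutoffs at x̄ ± 2s: 43.94 ± 2·22.43 = [-0.92, 88.80].
92.9: z = 2.18, |z| > 2 → outlier.
94.8: z = 2.27, |z| > 2 → outlier.
Every other value lies within [-0.92, 88.80].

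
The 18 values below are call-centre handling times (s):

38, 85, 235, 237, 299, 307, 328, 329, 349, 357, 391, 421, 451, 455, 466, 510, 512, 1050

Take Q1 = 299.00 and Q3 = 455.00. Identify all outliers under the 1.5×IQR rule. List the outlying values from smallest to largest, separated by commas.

IQR = Q3 − Q1 = 455.00 − 299.00 = 156.00.
Lower fence = Q1 − 1.5·IQR = 299.00 − 234.00 = 65.00.
Upper fence = Q3 + 1.5·IQR = 455.00 + 234.00 = 689.00.
38 < 65.00 → outlier.
1050 > 689.00 → outlier.
All remaining values lie within [65.00, 689.00].

38, 1050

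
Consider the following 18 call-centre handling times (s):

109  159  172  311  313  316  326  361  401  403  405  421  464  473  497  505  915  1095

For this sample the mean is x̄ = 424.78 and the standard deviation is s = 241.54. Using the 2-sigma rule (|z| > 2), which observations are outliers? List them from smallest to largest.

Cutoffs at x̄ ± 2s: 424.78 ± 2·241.54 = [-58.30, 907.86].
915: z = 2.03, |z| > 2 → outlier.
1095: z = 2.77, |z| > 2 → outlier.
Every other value lies within [-58.30, 907.86].

915, 1095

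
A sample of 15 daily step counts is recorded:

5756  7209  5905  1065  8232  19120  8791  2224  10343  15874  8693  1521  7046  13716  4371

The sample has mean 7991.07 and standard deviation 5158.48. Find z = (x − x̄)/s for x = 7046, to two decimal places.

-0.18

z = (7046 − 7991.07) / 5158.48 = -0.18.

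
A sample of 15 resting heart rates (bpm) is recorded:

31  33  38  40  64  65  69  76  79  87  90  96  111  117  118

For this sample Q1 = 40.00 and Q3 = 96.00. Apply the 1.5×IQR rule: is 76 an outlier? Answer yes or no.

no

IQR = Q3 − Q1 = 96.00 − 40.00 = 56.00.
Lower fence = Q1 − 1.5·IQR = 40.00 − 84.00 = -44.00.
Upper fence = Q3 + 1.5·IQR = 96.00 + 84.00 = 180.00.
76 lies within [-44.00, 180.00].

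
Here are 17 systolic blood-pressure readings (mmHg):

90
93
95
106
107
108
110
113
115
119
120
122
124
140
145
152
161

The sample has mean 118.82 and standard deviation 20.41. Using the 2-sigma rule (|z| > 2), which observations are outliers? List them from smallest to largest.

161

Cutoffs at x̄ ± 2s: 118.82 ± 2·20.41 = [78.00, 159.64].
161: z = 2.07, |z| > 2 → outlier.
Every other value lies within [78.00, 159.64].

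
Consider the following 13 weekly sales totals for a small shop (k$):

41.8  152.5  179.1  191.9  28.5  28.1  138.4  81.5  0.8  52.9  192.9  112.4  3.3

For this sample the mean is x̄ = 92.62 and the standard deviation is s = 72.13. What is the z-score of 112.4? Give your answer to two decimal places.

0.27

z = (112.4 − 92.62) / 72.13 = 0.27.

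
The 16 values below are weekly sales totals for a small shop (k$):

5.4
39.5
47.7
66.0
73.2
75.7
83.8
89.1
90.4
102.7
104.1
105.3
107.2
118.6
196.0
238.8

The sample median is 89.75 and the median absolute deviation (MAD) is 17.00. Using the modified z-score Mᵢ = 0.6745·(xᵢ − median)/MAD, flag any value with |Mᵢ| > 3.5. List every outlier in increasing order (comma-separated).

196.0, 238.8

|Mᵢ| > 3.5 ⇔ |xᵢ − 89.75| > 3.5·17.00/0.6745 = 88.21.
So outliers lie outside [1.54, 177.96].
196.0: M = 4.22 → outlier.
238.8: M = 5.91 → outlier.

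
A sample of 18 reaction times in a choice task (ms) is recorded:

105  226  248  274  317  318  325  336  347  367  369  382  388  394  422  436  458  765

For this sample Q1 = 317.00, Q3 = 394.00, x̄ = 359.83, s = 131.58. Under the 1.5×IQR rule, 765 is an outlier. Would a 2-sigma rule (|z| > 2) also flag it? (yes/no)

z = (765 − 359.83) / 131.58 = 3.08.
|z| = 3.08 > 2.

yes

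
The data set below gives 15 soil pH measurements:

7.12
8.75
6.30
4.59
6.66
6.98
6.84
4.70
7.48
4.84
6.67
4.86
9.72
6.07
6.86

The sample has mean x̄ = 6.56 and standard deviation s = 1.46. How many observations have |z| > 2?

1

Cutoffs: x̄ ± 2s = [3.64, 9.48].
Outside the cutoffs: 9.72.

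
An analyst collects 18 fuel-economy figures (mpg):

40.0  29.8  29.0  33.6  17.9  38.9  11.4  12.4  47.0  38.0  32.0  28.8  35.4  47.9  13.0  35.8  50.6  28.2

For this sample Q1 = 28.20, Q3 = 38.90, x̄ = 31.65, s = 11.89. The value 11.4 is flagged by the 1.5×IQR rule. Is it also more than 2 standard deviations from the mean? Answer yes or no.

no

z = (11.4 − 31.65) / 11.89 = -1.70.
|z| = 1.70 ≤ 2.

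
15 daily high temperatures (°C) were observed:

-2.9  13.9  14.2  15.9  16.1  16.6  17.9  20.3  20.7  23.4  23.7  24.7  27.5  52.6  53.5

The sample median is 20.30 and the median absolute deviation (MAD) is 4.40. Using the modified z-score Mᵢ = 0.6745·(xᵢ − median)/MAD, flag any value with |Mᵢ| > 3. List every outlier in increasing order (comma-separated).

-2.9, 52.6, 53.5

|Mᵢ| > 3 ⇔ |xᵢ − 20.30| > 3·4.40/0.6745 = 19.57.
So outliers lie outside [0.73, 39.87].
-2.9: M = -3.56 → outlier.
52.6: M = 4.95 → outlier.
53.5: M = 5.09 → outlier.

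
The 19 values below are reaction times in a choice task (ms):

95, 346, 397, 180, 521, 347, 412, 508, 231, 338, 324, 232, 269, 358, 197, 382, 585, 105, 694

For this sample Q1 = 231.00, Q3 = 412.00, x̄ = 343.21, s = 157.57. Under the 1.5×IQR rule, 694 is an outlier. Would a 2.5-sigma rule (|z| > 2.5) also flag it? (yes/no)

z = (694 − 343.21) / 157.57 = 2.23.
|z| = 2.23 ≤ 2.5.

no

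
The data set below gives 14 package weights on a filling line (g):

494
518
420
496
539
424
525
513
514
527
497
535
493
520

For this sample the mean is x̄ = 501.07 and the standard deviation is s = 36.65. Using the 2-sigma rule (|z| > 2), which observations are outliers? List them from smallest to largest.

420, 424

Cutoffs at x̄ ± 2s: 501.07 ± 2·36.65 = [427.77, 574.37].
420: z = -2.21, |z| > 2 → outlier.
424: z = -2.10, |z| > 2 → outlier.
Every other value lies within [427.77, 574.37].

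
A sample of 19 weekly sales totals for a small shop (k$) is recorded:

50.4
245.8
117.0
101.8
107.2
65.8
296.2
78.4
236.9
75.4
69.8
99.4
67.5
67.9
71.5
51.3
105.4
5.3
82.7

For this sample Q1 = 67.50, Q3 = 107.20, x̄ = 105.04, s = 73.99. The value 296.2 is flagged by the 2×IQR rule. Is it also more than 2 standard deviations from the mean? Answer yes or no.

z = (296.2 − 105.04) / 73.99 = 2.58.
|z| = 2.58 > 2.

yes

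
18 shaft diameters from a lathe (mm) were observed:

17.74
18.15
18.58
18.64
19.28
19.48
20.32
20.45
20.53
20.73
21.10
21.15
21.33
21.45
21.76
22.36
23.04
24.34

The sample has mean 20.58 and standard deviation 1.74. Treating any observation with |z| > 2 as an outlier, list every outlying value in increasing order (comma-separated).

24.34

Cutoffs at x̄ ± 2s: 20.58 ± 2·1.74 = [17.10, 24.06].
24.34: z = 2.16, |z| > 2 → outlier.
Every other value lies within [17.10, 24.06].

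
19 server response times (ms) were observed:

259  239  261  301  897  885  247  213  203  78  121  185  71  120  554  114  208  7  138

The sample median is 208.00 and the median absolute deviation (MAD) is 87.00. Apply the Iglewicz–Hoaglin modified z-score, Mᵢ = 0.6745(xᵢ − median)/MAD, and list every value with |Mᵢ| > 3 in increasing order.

|Mᵢ| > 3 ⇔ |xᵢ − 208.00| > 3·87.00/0.6745 = 386.95.
So outliers lie outside [-178.95, 594.95].
885: M = 5.25 → outlier.
897: M = 5.34 → outlier.

885, 897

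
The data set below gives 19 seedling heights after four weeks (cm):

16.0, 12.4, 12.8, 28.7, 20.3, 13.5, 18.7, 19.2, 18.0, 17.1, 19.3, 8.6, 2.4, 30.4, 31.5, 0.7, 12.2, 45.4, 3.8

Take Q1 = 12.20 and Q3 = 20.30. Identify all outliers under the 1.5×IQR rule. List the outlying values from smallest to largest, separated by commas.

45.4

IQR = Q3 − Q1 = 20.30 − 12.20 = 8.10.
Lower fence = Q1 − 1.5·IQR = 12.20 − 12.15 = 0.05.
Upper fence = Q3 + 1.5·IQR = 20.30 + 12.15 = 32.45.
45.4 > 32.45 → outlier.
All remaining values lie within [0.05, 32.45].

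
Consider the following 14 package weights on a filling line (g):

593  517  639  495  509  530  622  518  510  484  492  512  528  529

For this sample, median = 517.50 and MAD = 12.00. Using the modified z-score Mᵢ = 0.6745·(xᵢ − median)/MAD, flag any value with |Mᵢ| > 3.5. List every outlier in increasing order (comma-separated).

|Mᵢ| > 3.5 ⇔ |xᵢ − 517.50| > 3.5·12.00/0.6745 = 62.27.
So outliers lie outside [455.23, 579.77].
593: M = 4.24 → outlier.
622: M = 5.87 → outlier.
639: M = 6.83 → outlier.

593, 622, 639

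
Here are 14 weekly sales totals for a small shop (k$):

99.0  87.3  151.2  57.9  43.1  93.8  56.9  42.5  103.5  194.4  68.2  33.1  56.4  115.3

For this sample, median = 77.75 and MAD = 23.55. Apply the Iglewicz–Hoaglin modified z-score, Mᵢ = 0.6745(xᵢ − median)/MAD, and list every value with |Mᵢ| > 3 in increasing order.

194.4

|Mᵢ| > 3 ⇔ |xᵢ − 77.75| > 3·23.55/0.6745 = 104.74.
So outliers lie outside [-26.99, 182.49].
194.4: M = 3.34 → outlier.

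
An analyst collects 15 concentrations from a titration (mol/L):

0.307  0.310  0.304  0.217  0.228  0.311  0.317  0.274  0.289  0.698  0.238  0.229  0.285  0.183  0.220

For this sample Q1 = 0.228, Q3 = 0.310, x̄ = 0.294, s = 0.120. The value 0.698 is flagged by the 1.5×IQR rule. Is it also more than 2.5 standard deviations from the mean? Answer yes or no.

yes

z = (0.698 − 0.294) / 0.120 = 3.37.
|z| = 3.37 > 2.5.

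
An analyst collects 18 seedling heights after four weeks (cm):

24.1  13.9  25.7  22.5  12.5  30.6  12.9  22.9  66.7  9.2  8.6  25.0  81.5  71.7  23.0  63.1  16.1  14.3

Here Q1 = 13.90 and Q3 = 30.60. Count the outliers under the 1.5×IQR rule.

IQR = 16.70; fences at 13.90 − 25.05 = -11.15 and 30.60 + 25.05 = 55.65.
Outside the cutoffs: 63.1, 66.7, 71.7, 81.5.

4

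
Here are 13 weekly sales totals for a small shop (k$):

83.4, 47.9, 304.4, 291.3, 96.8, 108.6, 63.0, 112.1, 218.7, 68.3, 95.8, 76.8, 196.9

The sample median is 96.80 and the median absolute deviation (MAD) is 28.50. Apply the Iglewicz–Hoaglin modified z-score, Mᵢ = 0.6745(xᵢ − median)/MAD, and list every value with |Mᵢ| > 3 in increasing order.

|Mᵢ| > 3 ⇔ |xᵢ − 96.80| > 3·28.50/0.6745 = 126.76.
So outliers lie outside [-29.96, 223.56].
291.3: M = 4.60 → outlier.
304.4: M = 4.91 → outlier.

291.3, 304.4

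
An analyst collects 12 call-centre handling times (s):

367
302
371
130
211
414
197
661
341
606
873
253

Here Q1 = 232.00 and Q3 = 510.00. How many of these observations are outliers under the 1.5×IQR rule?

0

IQR = 278.00; fences at 232.00 − 417.00 = -185.00 and 510.00 + 417.00 = 927.00.
Every value lies within the cutoffs.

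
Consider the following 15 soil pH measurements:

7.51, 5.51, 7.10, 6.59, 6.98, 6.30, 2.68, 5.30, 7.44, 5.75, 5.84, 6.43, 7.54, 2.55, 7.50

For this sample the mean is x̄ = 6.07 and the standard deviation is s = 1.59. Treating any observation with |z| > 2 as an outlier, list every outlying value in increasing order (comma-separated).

2.55, 2.68

Cutoffs at x̄ ± 2s: 6.07 ± 2·1.59 = [2.89, 9.25].
2.55: z = -2.21, |z| > 2 → outlier.
2.68: z = -2.13, |z| > 2 → outlier.
Every other value lies within [2.89, 9.25].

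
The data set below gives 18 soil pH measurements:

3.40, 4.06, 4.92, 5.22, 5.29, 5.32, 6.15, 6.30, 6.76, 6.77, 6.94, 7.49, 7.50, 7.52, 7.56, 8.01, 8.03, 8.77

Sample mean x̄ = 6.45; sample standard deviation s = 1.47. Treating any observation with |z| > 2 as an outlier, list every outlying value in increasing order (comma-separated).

3.40

Cutoffs at x̄ ± 2s: 6.45 ± 2·1.47 = [3.51, 9.39].
3.40: z = -2.07, |z| > 2 → outlier.
Every other value lies within [3.51, 9.39].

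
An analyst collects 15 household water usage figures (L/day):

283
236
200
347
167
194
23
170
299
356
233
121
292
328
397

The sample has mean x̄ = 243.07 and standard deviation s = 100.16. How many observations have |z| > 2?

Cutoffs: x̄ ± 2s = [42.75, 443.39].
Outside the cutoffs: 23.

1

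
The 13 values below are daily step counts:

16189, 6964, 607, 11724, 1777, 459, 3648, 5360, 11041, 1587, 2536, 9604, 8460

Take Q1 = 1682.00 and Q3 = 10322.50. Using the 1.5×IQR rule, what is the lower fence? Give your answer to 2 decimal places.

-11278.75

IQR = Q3 − Q1 = 10322.50 − 1682.00 = 8640.50.
Lower fence = Q1 − 1.5·IQR = 1682.00 − 12960.75 = -11278.75.
Upper fence = Q3 + 1.5·IQR = 10322.50 + 12960.75 = 23283.25.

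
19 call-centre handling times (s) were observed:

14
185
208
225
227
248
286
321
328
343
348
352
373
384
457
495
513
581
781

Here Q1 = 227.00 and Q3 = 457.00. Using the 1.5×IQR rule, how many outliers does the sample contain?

0

IQR = 230.00; fences at 227.00 − 345.00 = -118.00 and 457.00 + 345.00 = 802.00.
Every value lies within the cutoffs.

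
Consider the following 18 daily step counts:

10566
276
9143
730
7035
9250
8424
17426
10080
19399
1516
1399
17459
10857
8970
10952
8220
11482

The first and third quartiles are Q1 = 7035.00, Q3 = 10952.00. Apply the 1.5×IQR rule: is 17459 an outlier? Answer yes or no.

yes

IQR = Q3 − Q1 = 10952.00 − 7035.00 = 3917.00.
Lower fence = Q1 − 1.5·IQR = 7035.00 − 5875.50 = 1159.50.
Upper fence = Q3 + 1.5·IQR = 10952.00 + 5875.50 = 16827.50.
17459 lies above the upper fence.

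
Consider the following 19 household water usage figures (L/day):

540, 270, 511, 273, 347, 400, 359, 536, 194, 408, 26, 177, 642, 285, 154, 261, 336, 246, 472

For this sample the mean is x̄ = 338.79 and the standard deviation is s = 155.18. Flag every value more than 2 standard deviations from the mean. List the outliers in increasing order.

26

Cutoffs at x̄ ± 2s: 338.79 ± 2·155.18 = [28.43, 649.15].
26: z = -2.02, |z| > 2 → outlier.
Every other value lies within [28.43, 649.15].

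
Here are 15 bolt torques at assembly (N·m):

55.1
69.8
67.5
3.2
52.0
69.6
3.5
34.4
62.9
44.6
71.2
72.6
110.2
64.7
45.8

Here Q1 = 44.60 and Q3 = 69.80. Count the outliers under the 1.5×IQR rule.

IQR = 25.20; fences at 44.60 − 37.80 = 6.80 and 69.80 + 37.80 = 107.60.
Outside the cutoffs: 3.2, 3.5, 110.2.

3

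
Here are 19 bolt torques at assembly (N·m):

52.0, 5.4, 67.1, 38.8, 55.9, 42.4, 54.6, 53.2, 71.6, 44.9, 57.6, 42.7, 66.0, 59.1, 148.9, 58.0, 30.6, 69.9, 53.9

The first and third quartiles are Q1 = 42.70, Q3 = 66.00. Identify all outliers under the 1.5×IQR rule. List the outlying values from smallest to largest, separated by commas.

IQR = Q3 − Q1 = 66.00 − 42.70 = 23.30.
Lower fence = Q1 − 1.5·IQR = 42.70 − 34.95 = 7.75.
Upper fence = Q3 + 1.5·IQR = 66.00 + 34.95 = 100.95.
5.4 < 7.75 → outlier.
148.9 > 100.95 → outlier.
All remaining values lie within [7.75, 100.95].

5.4, 148.9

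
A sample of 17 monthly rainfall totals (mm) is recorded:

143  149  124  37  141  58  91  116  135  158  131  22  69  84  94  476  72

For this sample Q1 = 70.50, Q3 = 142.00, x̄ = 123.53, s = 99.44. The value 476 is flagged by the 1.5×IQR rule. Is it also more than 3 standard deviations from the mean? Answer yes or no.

z = (476 − 123.53) / 99.44 = 3.54.
|z| = 3.54 > 3.

yes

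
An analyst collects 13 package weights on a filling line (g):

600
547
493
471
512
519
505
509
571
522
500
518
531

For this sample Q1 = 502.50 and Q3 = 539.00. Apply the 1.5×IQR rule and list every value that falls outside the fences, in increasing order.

600

IQR = Q3 − Q1 = 539.00 − 502.50 = 36.50.
Lower fence = Q1 − 1.5·IQR = 502.50 − 54.75 = 447.75.
Upper fence = Q3 + 1.5·IQR = 539.00 + 54.75 = 593.75.
600 > 593.75 → outlier.
All remaining values lie within [447.75, 593.75].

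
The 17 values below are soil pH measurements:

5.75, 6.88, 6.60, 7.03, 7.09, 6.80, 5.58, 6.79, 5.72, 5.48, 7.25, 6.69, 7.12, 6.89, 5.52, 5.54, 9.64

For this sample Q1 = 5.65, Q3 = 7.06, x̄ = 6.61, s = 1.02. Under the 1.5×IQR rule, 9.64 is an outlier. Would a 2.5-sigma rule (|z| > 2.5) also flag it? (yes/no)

z = (9.64 − 6.61) / 1.02 = 2.97.
|z| = 2.97 > 2.5.

yes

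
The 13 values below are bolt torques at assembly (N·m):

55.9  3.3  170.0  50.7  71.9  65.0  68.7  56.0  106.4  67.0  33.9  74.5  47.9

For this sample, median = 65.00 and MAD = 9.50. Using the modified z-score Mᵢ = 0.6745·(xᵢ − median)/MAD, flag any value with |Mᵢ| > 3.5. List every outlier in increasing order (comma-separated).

3.3, 170.0

|Mᵢ| > 3.5 ⇔ |xᵢ − 65.00| > 3.5·9.50/0.6745 = 49.30.
So outliers lie outside [15.70, 114.30].
3.3: M = -4.38 → outlier.
170.0: M = 7.46 → outlier.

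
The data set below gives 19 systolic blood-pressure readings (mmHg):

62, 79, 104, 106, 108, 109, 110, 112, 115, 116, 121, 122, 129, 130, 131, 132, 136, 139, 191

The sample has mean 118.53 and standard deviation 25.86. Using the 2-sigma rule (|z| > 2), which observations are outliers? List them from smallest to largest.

62, 191

Cutoffs at x̄ ± 2s: 118.53 ± 2·25.86 = [66.81, 170.25].
62: z = -2.19, |z| > 2 → outlier.
191: z = 2.80, |z| > 2 → outlier.
Every other value lies within [66.81, 170.25].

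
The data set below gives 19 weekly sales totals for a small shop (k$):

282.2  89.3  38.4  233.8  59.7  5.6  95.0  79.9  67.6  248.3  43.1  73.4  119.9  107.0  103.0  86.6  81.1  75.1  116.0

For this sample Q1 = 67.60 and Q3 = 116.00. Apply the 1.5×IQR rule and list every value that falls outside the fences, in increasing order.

233.8, 248.3, 282.2

IQR = Q3 − Q1 = 116.00 − 67.60 = 48.40.
Lower fence = Q1 − 1.5·IQR = 67.60 − 72.60 = -5.00.
Upper fence = Q3 + 1.5·IQR = 116.00 + 72.60 = 188.60.
233.8 > 188.60 → outlier.
248.3 > 188.60 → outlier.
282.2 > 188.60 → outlier.
All remaining values lie within [-5.00, 188.60].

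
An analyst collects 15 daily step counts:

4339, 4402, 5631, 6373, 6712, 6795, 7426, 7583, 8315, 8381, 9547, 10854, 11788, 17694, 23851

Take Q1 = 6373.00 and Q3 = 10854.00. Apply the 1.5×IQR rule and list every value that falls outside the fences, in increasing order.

17694, 23851

IQR = Q3 − Q1 = 10854.00 − 6373.00 = 4481.00.
Lower fence = Q1 − 1.5·IQR = 6373.00 − 6721.50 = -348.50.
Upper fence = Q3 + 1.5·IQR = 10854.00 + 6721.50 = 17575.50.
17694 > 17575.50 → outlier.
23851 > 17575.50 → outlier.
All remaining values lie within [-348.50, 17575.50].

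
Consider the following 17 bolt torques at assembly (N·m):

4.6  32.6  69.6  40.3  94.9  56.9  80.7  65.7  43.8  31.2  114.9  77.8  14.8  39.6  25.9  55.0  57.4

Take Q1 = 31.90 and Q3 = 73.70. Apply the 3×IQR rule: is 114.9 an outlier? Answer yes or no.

no

IQR = Q3 − Q1 = 73.70 − 31.90 = 41.80.
Lower fence = Q1 − 3·IQR = 31.90 − 125.40 = -93.50.
Upper fence = Q3 + 3·IQR = 73.70 + 125.40 = 199.10.
114.9 lies within [-93.50, 199.10].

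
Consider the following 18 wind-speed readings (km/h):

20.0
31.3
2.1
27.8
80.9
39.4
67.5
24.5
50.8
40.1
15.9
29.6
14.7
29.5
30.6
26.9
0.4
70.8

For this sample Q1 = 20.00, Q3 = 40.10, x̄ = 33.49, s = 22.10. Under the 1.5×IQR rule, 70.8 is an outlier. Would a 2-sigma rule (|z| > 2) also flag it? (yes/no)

z = (70.8 − 33.49) / 22.10 = 1.69.
|z| = 1.69 ≤ 2.

no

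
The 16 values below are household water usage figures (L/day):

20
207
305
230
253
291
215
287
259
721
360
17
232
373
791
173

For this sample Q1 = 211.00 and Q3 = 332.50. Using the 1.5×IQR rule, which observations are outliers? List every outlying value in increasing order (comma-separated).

IQR = Q3 − Q1 = 332.50 − 211.00 = 121.50.
Lower fence = Q1 − 1.5·IQR = 211.00 − 182.25 = 28.75.
Upper fence = Q3 + 1.5·IQR = 332.50 + 182.25 = 514.75.
17 < 28.75 → outlier.
20 < 28.75 → outlier.
721 > 514.75 → outlier.
791 > 514.75 → outlier.
All remaining values lie within [28.75, 514.75].

17, 20, 721, 791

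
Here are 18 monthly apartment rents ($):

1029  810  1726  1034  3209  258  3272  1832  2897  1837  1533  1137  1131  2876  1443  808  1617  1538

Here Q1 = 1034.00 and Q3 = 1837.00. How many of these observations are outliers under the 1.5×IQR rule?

2

IQR = 803.00; fences at 1034.00 − 1204.50 = -170.50 and 1837.00 + 1204.50 = 3041.50.
Outside the cutoffs: 3209, 3272.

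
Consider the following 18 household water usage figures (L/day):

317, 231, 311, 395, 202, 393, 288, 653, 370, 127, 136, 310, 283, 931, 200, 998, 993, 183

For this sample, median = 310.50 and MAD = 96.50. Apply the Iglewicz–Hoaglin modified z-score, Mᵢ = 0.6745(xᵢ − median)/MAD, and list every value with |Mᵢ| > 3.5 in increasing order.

931, 993, 998

|Mᵢ| > 3.5 ⇔ |xᵢ − 310.50| > 3.5·96.50/0.6745 = 500.74.
So outliers lie outside [-190.24, 811.24].
931: M = 4.34 → outlier.
993: M = 4.77 → outlier.
998: M = 4.81 → outlier.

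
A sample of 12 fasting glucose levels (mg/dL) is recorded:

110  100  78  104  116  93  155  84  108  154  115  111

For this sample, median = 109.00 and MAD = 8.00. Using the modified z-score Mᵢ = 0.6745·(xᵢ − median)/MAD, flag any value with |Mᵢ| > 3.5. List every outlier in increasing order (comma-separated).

|Mᵢ| > 3.5 ⇔ |xᵢ − 109.00| > 3.5·8.00/0.6745 = 41.51.
So outliers lie outside [67.49, 150.51].
154: M = 3.79 → outlier.
155: M = 3.88 → outlier.

154, 155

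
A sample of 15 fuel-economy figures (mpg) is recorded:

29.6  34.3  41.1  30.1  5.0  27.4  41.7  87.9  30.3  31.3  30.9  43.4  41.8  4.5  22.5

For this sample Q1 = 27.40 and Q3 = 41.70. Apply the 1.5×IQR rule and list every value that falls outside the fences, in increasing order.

IQR = Q3 − Q1 = 41.70 − 27.40 = 14.30.
Lower fence = Q1 − 1.5·IQR = 27.40 − 21.45 = 5.95.
Upper fence = Q3 + 1.5·IQR = 41.70 + 21.45 = 63.15.
4.5 < 5.95 → outlier.
5.0 < 5.95 → outlier.
87.9 > 63.15 → outlier.
All remaining values lie within [5.95, 63.15].

4.5, 5.0, 87.9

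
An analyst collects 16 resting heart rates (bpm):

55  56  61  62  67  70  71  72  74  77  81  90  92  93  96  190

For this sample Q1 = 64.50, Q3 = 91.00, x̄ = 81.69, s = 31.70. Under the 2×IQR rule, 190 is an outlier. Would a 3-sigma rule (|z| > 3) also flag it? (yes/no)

z = (190 − 81.69) / 31.70 = 3.42.
|z| = 3.42 > 3.

yes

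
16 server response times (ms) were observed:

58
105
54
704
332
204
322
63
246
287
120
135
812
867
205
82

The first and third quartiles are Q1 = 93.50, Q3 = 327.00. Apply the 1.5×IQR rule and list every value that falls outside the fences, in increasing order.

704, 812, 867

IQR = Q3 − Q1 = 327.00 − 93.50 = 233.50.
Lower fence = Q1 − 1.5·IQR = 93.50 − 350.25 = -256.75.
Upper fence = Q3 + 1.5·IQR = 327.00 + 350.25 = 677.25.
704 > 677.25 → outlier.
812 > 677.25 → outlier.
867 > 677.25 → outlier.
All remaining values lie within [-256.75, 677.25].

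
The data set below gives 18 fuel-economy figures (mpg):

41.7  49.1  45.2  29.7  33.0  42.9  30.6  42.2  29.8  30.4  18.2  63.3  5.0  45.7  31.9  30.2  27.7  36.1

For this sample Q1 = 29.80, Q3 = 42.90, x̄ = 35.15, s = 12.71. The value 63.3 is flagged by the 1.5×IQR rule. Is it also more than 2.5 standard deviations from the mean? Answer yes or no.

no

z = (63.3 − 35.15) / 12.71 = 2.21.
|z| = 2.21 ≤ 2.5.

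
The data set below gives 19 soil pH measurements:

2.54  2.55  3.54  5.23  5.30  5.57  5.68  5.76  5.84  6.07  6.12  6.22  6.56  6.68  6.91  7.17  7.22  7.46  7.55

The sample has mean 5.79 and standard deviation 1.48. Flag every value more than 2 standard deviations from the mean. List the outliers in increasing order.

Cutoffs at x̄ ± 2s: 5.79 ± 2·1.48 = [2.83, 8.75].
2.54: z = -2.20, |z| > 2 → outlier.
2.55: z = -2.19, |z| > 2 → outlier.
Every other value lies within [2.83, 8.75].

2.54, 2.55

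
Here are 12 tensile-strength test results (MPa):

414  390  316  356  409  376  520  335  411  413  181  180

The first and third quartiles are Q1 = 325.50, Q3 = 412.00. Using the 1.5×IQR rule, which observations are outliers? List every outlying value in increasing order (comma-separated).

180, 181

IQR = Q3 − Q1 = 412.00 − 325.50 = 86.50.
Lower fence = Q1 − 1.5·IQR = 325.50 − 129.75 = 195.75.
Upper fence = Q3 + 1.5·IQR = 412.00 + 129.75 = 541.75.
180 < 195.75 → outlier.
181 < 195.75 → outlier.
All remaining values lie within [195.75, 541.75].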